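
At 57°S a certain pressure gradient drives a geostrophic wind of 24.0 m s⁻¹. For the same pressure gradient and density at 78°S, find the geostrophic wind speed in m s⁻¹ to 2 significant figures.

21 m s⁻¹

With the same pressure gradient and density, V_g ∝ 1/f ∝ 1/sin φ.
V₂ = V₁ · sin φ₁ / sin φ₂ = 24.0 × sin 57° / sin 78°
V₂ = 24.0 × 0.8387/0.9781 = 21 m s⁻¹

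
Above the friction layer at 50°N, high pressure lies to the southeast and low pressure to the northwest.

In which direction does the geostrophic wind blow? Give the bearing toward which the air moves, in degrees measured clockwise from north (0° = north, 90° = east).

The pressure-gradient force points toward the northwest (bearing 315°).
Geostrophic balance: in the Northern Hemisphere the Coriolis force deflects motion to the right, so the geostrophic wind blows 90° to the right of the pressure-gradient force (low pressure on the left).
Rotating 315° by 90° clockwise gives 045° — the wind blows toward the northeast.

045°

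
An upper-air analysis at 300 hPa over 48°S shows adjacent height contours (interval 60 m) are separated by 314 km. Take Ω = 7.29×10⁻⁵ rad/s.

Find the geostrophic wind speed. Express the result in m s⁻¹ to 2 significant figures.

17 m s⁻¹

Coriolis parameter at 48°S:
f = 2Ω sin φ = 2 × 7.29×10⁻⁵ × sin 48° = 1.08×10⁻⁴ s⁻¹
Height gradient: |∂Z/∂n| = 60 m / 314000 m = 1.91×10⁻⁴
On a pressure surface, geostrophic balance gives V_g = (g/f)|∂Z/∂n|:
V_g = 9.81 × 1.91×10⁻⁴ / 1.08×10⁻⁴ = 17.3 m/s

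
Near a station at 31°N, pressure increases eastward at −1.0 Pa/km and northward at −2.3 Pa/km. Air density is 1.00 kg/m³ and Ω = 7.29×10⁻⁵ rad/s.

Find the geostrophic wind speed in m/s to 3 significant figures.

33.4 m/s

Coriolis parameter at 31°N:
f = 2Ω sin φ = 2 × 7.29×10⁻⁵ × sin 31° = 7.51×10⁻⁵ s⁻¹
Component geostrophic relations (x east, y north):
u_g = −(1/(fρ)) ∂P/∂y,  v_g = (1/(fρ)) ∂P/∂x
u_g = −(−2.3×10⁻³)/(7.51×10⁻⁵ × 1.00) = 30.6 m/s;  v_g = (−1.0×10⁻³)/(7.51×10⁻⁵ × 1.00) = −13.3 m/s
|V_g| = √(u_g² + v_g²) = 33.4 m/s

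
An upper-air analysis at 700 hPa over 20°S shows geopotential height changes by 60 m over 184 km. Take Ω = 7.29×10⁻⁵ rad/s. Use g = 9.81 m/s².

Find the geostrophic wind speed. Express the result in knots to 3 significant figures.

125 knots

Coriolis parameter at 20°S:
f = 2Ω sin φ = 2 × 7.29×10⁻⁵ × sin 20° = 4.99×10⁻⁵ s⁻¹
Height gradient: |∂Z/∂n| = 60 m / 184000 m = 3.26×10⁻⁴
On a pressure surface, geostrophic balance gives V_g = (g/f)|∂Z/∂n|:
V_g = 9.81 × 3.26×10⁻⁴ / 4.99×10⁻⁵ = 64.1 m/s
Converting: 64.1 m/s × 1.944 = 125 knots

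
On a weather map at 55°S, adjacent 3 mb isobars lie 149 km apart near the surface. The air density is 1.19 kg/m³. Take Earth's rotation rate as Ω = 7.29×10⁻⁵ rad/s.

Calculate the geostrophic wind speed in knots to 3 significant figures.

Coriolis parameter at 55°S:
f = 2Ω sin φ = 2 × 7.29×10⁻⁵ × sin 55° = 1.19×10⁻⁴ s⁻¹
Pressure gradient: |∂P/∂n| = 300 Pa / 149000 m = 2.01×10⁻³ Pa/m
Geostrophic balance (pressure-gradient force = Coriolis force):
V_g = (1/(fρ)) |∂P/∂n| = 2.01×10⁻³ / (1.19×10⁻⁴ × 1.19) = 14.2 m/s
Converting: 14.2 m/s × 1.944 = 27.5 knots

27.5 knots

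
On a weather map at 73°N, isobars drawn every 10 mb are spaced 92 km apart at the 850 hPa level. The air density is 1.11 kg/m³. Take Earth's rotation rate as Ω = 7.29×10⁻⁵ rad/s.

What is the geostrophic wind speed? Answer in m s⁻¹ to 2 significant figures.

Coriolis parameter at 73°N:
f = 2Ω sin φ = 2 × 7.29×10⁻⁵ × sin 73° = 1.39×10⁻⁴ s⁻¹
Pressure gradient: |∂P/∂n| = 1000 Pa / 92000 m = 1.09×10⁻² Pa/m
Geostrophic balance (pressure-gradient force = Coriolis force):
V_g = (1/(fρ)) |∂P/∂n| = 1.09×10⁻² / (1.39×10⁻⁴ × 1.11) = 70.2 m/s

70 m s⁻¹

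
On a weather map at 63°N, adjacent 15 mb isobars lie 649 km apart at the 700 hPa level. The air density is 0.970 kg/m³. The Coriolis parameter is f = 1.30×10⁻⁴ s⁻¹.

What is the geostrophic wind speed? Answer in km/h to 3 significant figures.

Pressure gradient: |∂P/∂n| = 1500 Pa / 649000 m = 2.31×10⁻³ Pa/m
Geostrophic balance (pressure-gradient force = Coriolis force):
V_g = (1/(fρ)) |∂P/∂n| = 2.31×10⁻³ / (1.30×10⁻⁴ × 0.970) = 18.3 m/s
Converting: 18.3 m/s × 3.6 = 66.0 km/h

66.0 km/h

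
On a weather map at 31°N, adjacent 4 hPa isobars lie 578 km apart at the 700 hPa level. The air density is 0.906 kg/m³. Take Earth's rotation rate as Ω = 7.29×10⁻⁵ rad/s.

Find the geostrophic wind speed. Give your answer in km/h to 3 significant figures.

36.6 km/h

Coriolis parameter at 31°N:
f = 2Ω sin φ = 2 × 7.29×10⁻⁵ × sin 31° = 7.51×10⁻⁵ s⁻¹
Pressure gradient: |∂P/∂n| = 400 Pa / 578000 m = 6.92×10⁻⁴ Pa/m
Geostrophic balance (pressure-gradient force = Coriolis force):
V_g = (1/(fρ)) |∂P/∂n| = 6.92×10⁻⁴ / (7.51×10⁻⁵ × 0.906) = 10.2 m/s
Converting: 10.2 m/s × 3.6 = 36.6 km/h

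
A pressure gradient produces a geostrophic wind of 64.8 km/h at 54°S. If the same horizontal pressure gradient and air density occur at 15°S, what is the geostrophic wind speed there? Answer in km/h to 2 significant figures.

200 km/h

With the same pressure gradient and density, V_g ∝ 1/f ∝ 1/sin φ.
V₂ = V₁ · sin φ₁ / sin φ₂ = 64.8 × sin 54° / sin 15°
V₂ = 64.8 × 0.8090/0.2588 = 200 km/h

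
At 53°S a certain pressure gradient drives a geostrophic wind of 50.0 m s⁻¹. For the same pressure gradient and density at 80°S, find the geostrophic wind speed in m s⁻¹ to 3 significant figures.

40.5 m s⁻¹

With the same pressure gradient and density, V_g ∝ 1/f ∝ 1/sin φ.
V₂ = V₁ · sin φ₁ / sin φ₂ = 50.0 × sin 53° / sin 80°
V₂ = 50.0 × 0.7986/0.9848 = 40.5 m s⁻¹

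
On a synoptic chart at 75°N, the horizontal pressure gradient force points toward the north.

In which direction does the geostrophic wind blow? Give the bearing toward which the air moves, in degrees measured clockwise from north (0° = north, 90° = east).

The pressure-gradient force points toward the north (bearing 000°).
Geostrophic balance: in the Northern Hemisphere the Coriolis force deflects motion to the right, so the geostrophic wind blows 90° to the right of the pressure-gradient force (low pressure on the left).
Rotating 000° by 90° clockwise gives 090° — the wind blows toward the east.

090°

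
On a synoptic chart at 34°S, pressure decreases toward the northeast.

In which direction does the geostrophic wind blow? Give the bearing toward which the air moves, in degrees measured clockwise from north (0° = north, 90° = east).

315°

The pressure-gradient force points toward the northeast (bearing 045°).
Geostrophic balance: in the Southern Hemisphere the Coriolis force deflects motion to the left, so the geostrophic wind blows 90° to the left of the pressure-gradient force (low pressure on the right).
Rotating 045° by 90° counterclockwise gives 315° — the wind blows toward the northwest.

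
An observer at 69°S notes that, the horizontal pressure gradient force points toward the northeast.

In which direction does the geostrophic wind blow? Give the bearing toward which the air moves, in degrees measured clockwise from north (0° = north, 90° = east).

315°

The pressure-gradient force points toward the northeast (bearing 045°).
Geostrophic balance: in the Southern Hemisphere the Coriolis force deflects motion to the left, so the geostrophic wind blows 90° to the left of the pressure-gradient force (low pressure on the right).
Rotating 045° by 90° counterclockwise gives 315° — the wind blows toward the northwest.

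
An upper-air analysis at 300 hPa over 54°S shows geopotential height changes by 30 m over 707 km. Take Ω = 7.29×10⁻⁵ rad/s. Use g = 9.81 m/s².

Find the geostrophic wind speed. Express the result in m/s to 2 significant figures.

Coriolis parameter at 54°S:
f = 2Ω sin φ = 2 × 7.29×10⁻⁵ × sin 54° = 1.18×10⁻⁴ s⁻¹
Height gradient: |∂Z/∂n| = 30 m / 707000 m = 4.24×10⁻⁵
On a pressure surface, geostrophic balance gives V_g = (g/f)|∂Z/∂n|:
V_g = 9.81 × 4.24×10⁻⁵ / 1.18×10⁻⁴ = 3.53 m/s

3.5 m/s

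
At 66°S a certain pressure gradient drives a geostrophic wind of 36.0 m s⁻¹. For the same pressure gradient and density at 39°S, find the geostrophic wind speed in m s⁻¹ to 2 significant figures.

With the same pressure gradient and density, V_g ∝ 1/f ∝ 1/sin φ.
V₂ = V₁ · sin φ₁ / sin φ₂ = 36.0 × sin 66° / sin 39°
V₂ = 36.0 × 0.9135/0.6293 = 52 m s⁻¹

52 m s⁻¹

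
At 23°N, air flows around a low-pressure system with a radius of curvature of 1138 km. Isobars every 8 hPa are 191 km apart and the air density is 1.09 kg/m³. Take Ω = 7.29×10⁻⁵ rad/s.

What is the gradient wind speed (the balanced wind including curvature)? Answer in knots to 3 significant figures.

Coriolis parameter at 23°N:
f = 2Ω sin φ = 2 × 7.29×10⁻⁵ × sin 23° = 5.70×10⁻⁵ s⁻¹
Pressure gradient: |∂P/∂n| = 800 Pa / 191000 m = 4.19×10⁻³ Pa/m
Geostrophic speed: V_g = |∂P/∂n|/(fρ) = 4.19×10⁻³/(5.70×10⁻⁵ × 1.09) = 67.5 m/s
Around a low, centrifugal force acts outward with Coriolis, so pressure-gradient force balances both:
(1/ρ)|∂P/∂n| = fV + V²/R  →  V² + fR·V − fR·V_g = 0
With fR = 5.70×10⁻⁵ × 1138×10³ m = 64.8 m/s:
V = [−fR + √((fR)² + 4 fR V_g)]/2 = [−64.8 + √(64.8² + 4×64.8×67.5)]/2 = 41.2 m/s
Subgeostrophic (V < V_g = 67.5 m/s), as expected around a low.
Converting: 41.2 m/s × 1.944 = 80.1 knots

80.1 knots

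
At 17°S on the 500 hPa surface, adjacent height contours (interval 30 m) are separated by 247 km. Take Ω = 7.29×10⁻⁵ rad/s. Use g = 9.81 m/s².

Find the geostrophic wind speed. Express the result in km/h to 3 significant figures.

101 km/h

Coriolis parameter at 17°S:
f = 2Ω sin φ = 2 × 7.29×10⁻⁵ × sin 17° = 4.26×10⁻⁵ s⁻¹
Height gradient: |∂Z/∂n| = 30 m / 247000 m = 1.21×10⁻⁴
On a pressure surface, geostrophic balance gives V_g = (g/f)|∂Z/∂n|:
V_g = 9.81 × 1.21×10⁻⁴ / 4.26×10⁻⁵ = 28.0 m/s
Converting: 28.0 m/s × 3.6 = 101 km/h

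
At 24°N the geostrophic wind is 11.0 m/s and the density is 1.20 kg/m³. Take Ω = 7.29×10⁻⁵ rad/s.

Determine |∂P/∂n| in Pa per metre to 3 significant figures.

7.83×10⁻⁴ Pa/m

Coriolis parameter at 24°N:
f = 2Ω sin φ = 2 × 7.29×10⁻⁵ × sin 24° = 5.93×10⁻⁵ s⁻¹
Geostrophic balance rearranged: |∂P/∂n| = f ρ V_g
|∂P/∂n| = 5.93×10⁻⁵ × 1.20 × 11.0 = 7.83×10⁻⁴ Pa/m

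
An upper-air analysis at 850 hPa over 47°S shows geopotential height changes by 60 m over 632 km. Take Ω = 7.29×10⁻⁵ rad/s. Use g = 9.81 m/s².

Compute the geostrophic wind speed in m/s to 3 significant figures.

8.73 m/s

Coriolis parameter at 47°S:
f = 2Ω sin φ = 2 × 7.29×10⁻⁵ × sin 47° = 1.07×10⁻⁴ s⁻¹
Height gradient: |∂Z/∂n| = 60 m / 632000 m = 9.49×10⁻⁵
On a pressure surface, geostrophic balance gives V_g = (g/f)|∂Z/∂n|:
V_g = 9.81 × 9.49×10⁻⁵ / 1.07×10⁻⁴ = 8.73 m/s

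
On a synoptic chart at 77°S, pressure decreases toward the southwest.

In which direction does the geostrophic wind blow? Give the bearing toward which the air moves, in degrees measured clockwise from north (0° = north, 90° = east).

The pressure-gradient force points toward the southwest (bearing 225°).
Geostrophic balance: in the Southern Hemisphere the Coriolis force deflects motion to the left, so the geostrophic wind blows 90° to the left of the pressure-gradient force (low pressure on the right).
Rotating 225° by 90° counterclockwise gives 135° — the wind blows toward the southeast.

135°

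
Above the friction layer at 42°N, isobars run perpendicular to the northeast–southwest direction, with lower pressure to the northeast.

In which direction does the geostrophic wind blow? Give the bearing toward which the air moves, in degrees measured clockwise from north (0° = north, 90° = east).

135°

The pressure-gradient force points toward the northeast (bearing 045°).
Geostrophic balance: in the Northern Hemisphere the Coriolis force deflects motion to the right, so the geostrophic wind blows 90° to the right of the pressure-gradient force (low pressure on the left).
Rotating 045° by 90° clockwise gives 135° — the wind blows toward the southeast.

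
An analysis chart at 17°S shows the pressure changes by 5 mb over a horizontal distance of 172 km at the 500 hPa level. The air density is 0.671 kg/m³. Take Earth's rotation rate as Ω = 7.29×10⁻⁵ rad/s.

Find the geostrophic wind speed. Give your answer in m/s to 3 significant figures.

Coriolis parameter at 17°S:
f = 2Ω sin φ = 2 × 7.29×10⁻⁵ × sin 17° = 4.26×10⁻⁵ s⁻¹
Pressure gradient: |∂P/∂n| = 500 Pa / 172000 m = 2.91×10⁻³ Pa/m
Geostrophic balance (pressure-gradient force = Coriolis force):
V_g = (1/(fρ)) |∂P/∂n| = 2.91×10⁻³ / (4.26×10⁻⁵ × 0.671) = 102 m/s

102 m/s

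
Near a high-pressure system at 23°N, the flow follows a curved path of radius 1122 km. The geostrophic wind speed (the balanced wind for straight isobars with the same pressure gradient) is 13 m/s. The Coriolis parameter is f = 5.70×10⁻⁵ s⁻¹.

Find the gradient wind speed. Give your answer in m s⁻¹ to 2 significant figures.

Around a high, pressure-gradient force acts outward with centrifugal, so Coriolis balances both:
fV = (1/ρ)|∂P/∂n| + V²/R  →  V² − fR·V + fR·V_g = 0
With fR = 5.70×10⁻⁵ × 1122×10³ m = 64.0 m/s:
V = [fR − √((fR)² − 4 fR V_g)]/2 = [64.0 − √(64.0² − 4×64.0×13)]/2 = 18.2 m/s
Supergeostrophic (V > V_g = 13 m/s), as expected around a high.

18 m s⁻¹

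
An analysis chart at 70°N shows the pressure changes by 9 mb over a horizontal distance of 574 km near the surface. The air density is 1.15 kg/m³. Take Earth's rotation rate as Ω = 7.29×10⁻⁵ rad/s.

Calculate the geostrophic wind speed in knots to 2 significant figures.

19 knots

Coriolis parameter at 70°N:
f = 2Ω sin φ = 2 × 7.29×10⁻⁵ × sin 70° = 1.37×10⁻⁴ s⁻¹
Pressure gradient: |∂P/∂n| = 900 Pa / 574000 m = 1.57×10⁻³ Pa/m
Geostrophic balance (pressure-gradient force = Coriolis force):
V_g = (1/(fρ)) |∂P/∂n| = 1.57×10⁻³ / (1.37×10⁻⁴ × 1.15) = 9.95 m/s
Converting: 9.95 m/s × 1.944 = 19 knots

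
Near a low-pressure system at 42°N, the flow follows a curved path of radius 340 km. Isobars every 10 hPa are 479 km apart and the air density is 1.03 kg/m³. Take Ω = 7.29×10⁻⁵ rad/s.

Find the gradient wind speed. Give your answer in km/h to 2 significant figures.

52 km/h

Coriolis parameter at 42°N:
f = 2Ω sin φ = 2 × 7.29×10⁻⁵ × sin 42° = 9.76×10⁻⁵ s⁻¹
Pressure gradient: |∂P/∂n| = 1000 Pa / 479000 m = 2.09×10⁻³ Pa/m
Geostrophic speed: V_g = |∂P/∂n|/(fρ) = 2.09×10⁻³/(9.76×10⁻⁵ × 1.03) = 20.8 m/s
Around a low, centrifugal force acts outward with Coriolis, so pressure-gradient force balances both:
(1/ρ)|∂P/∂n| = fV + V²/R  →  V² + fR·V − fR·V_g = 0
With fR = 9.76×10⁻⁵ × 340×10³ m = 33.2 m/s:
V = [−fR + √((fR)² + 4 fR V_g)]/2 = [−33.2 + √(33.2² + 4×33.2×20.8)]/2 = 14.5 m/s
Subgeostrophic (V < V_g = 20.8 m/s), as expected around a low.
Converting: 14.5 m/s × 3.6 = 52 km/h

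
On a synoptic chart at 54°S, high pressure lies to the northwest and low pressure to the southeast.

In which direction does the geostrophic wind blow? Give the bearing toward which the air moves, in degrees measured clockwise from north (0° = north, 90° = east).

The pressure-gradient force points toward the southeast (bearing 135°).
Geostrophic balance: in the Southern Hemisphere the Coriolis force deflects motion to the left, so the geostrophic wind blows 90° to the left of the pressure-gradient force (low pressure on the right).
Rotating 135° by 90° counterclockwise gives 045° — the wind blows toward the northeast.

045°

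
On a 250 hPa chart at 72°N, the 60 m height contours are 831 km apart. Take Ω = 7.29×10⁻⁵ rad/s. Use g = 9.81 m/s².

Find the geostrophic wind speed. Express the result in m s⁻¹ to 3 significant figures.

Coriolis parameter at 72°N:
f = 2Ω sin φ = 2 × 7.29×10⁻⁵ × sin 72° = 1.39×10⁻⁴ s⁻¹
Height gradient: |∂Z/∂n| = 60 m / 831000 m = 7.22×10⁻⁵
On a pressure surface, geostrophic balance gives V_g = (g/f)|∂Z/∂n|:
V_g = 9.81 × 7.22×10⁻⁵ / 1.39×10⁻⁴ = 5.11 m/s

5.11 m s⁻¹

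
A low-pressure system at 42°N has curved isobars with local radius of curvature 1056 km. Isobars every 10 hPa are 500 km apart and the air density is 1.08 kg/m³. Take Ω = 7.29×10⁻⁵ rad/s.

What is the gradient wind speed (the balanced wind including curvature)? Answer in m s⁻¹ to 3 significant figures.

16.4 m s⁻¹

Coriolis parameter at 42°N:
f = 2Ω sin φ = 2 × 7.29×10⁻⁵ × sin 42° = 9.76×10⁻⁵ s⁻¹
Pressure gradient: |∂P/∂n| = 1000 Pa / 500000 m = 2.00×10⁻³ Pa/m
Geostrophic speed: V_g = |∂P/∂n|/(fρ) = 2.00×10⁻³/(9.76×10⁻⁵ × 1.08) = 19.0 m/s
Around a low, centrifugal force acts outward with Coriolis, so pressure-gradient force balances both:
(1/ρ)|∂P/∂n| = fV + V²/R  →  V² + fR·V − fR·V_g = 0
With fR = 9.76×10⁻⁵ × 1056×10³ m = 103 m/s:
V = [−fR + √((fR)² + 4 fR V_g)]/2 = [−103 + √(103² + 4×103×19)]/2 = 16.4 m/s
Subgeostrophic (V < V_g = 19 m/s), as expected around a low.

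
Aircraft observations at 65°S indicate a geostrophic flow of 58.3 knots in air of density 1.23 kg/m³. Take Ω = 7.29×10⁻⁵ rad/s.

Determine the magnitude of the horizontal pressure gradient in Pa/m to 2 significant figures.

4.9×10⁻³ Pa/m

Coriolis parameter at 65°S:
f = 2Ω sin φ = 2 × 7.29×10⁻⁵ × sin 65° = 1.32×10⁻⁴ s⁻¹
Wind speed in SI: 58.3 knots = 30.0 m/s
Geostrophic balance rearranged: |∂P/∂n| = f ρ V_g
|∂P/∂n| = 1.32×10⁻⁴ × 1.23 × 30.0 = 4.87×10⁻³ Pa/m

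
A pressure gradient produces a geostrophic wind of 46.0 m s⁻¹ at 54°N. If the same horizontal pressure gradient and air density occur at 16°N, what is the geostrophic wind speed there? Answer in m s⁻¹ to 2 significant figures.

140 m s⁻¹

With the same pressure gradient and density, V_g ∝ 1/f ∝ 1/sin φ.
V₂ = V₁ · sin φ₁ / sin φ₂ = 46.0 × sin 54° / sin 16°
V₂ = 46.0 × 0.8090/0.2756 = 140 m s⁻¹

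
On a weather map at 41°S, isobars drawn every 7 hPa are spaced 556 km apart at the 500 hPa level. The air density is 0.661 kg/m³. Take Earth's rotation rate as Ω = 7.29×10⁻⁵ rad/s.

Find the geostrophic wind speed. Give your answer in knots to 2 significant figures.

39 knots

Coriolis parameter at 41°S:
f = 2Ω sin φ = 2 × 7.29×10⁻⁵ × sin 41° = 9.57×10⁻⁵ s⁻¹
Pressure gradient: |∂P/∂n| = 700 Pa / 556000 m = 1.26×10⁻³ Pa/m
Geostrophic balance (pressure-gradient force = Coriolis force):
V_g = (1/(fρ)) |∂P/∂n| = 1.26×10⁻³ / (9.57×10⁻⁵ × 0.661) = 19.9 m/s
Converting: 19.9 m/s × 1.944 = 39 knots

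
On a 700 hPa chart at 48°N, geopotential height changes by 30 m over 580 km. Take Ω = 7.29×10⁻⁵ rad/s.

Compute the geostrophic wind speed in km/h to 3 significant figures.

Coriolis parameter at 48°N:
f = 2Ω sin φ = 2 × 7.29×10⁻⁵ × sin 48° = 1.08×10⁻⁴ s⁻¹
Height gradient: |∂Z/∂n| = 30 m / 580000 m = 5.17×10⁻⁵
On a pressure surface, geostrophic balance gives V_g = (g/f)|∂Z/∂n|:
V_g = 9.81 × 5.17×10⁻⁵ / 1.08×10⁻⁴ = 4.68 m/s
Converting: 4.68 m/s × 3.6 = 16.9 km/h

16.9 km/h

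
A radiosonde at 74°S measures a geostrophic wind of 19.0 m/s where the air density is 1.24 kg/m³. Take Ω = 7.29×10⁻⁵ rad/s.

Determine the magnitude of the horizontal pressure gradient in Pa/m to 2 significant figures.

3.3×10⁻³ Pa/m

Coriolis parameter at 74°S:
f = 2Ω sin φ = 2 × 7.29×10⁻⁵ × sin 74° = 1.40×10⁻⁴ s⁻¹
Geostrophic balance rearranged: |∂P/∂n| = f ρ V_g
|∂P/∂n| = 1.40×10⁻⁴ × 1.24 × 19.0 = 3.30×10⁻³ Pa/m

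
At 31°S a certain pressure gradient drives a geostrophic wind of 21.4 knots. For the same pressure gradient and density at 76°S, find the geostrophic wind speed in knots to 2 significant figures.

With the same pressure gradient and density, V_g ∝ 1/f ∝ 1/sin φ.
V₂ = V₁ · sin φ₁ / sin φ₂ = 21.4 × sin 31° / sin 76°
V₂ = 21.4 × 0.5150/0.9703 = 11 knots

11 knots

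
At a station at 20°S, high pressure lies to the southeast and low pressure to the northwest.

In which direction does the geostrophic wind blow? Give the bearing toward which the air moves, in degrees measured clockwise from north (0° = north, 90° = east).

225°

The pressure-gradient force points toward the northwest (bearing 315°).
Geostrophic balance: in the Southern Hemisphere the Coriolis force deflects motion to the left, so the geostrophic wind blows 90° to the left of the pressure-gradient force (low pressure on the right).
Rotating 315° by 90° counterclockwise gives 225° — the wind blows toward the southwest.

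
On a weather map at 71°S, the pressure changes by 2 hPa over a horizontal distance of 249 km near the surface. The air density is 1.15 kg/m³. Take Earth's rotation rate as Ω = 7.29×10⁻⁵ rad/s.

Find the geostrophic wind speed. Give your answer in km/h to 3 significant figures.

18.2 km/h

Coriolis parameter at 71°S:
f = 2Ω sin φ = 2 × 7.29×10⁻⁵ × sin 71° = 1.38×10⁻⁴ s⁻¹
Pressure gradient: |∂P/∂n| = 200 Pa / 249000 m = 8.03×10⁻⁴ Pa/m
Geostrophic balance (pressure-gradient force = Coriolis force):
V_g = (1/(fρ)) |∂P/∂n| = 8.03×10⁻⁴ / (1.38×10⁻⁴ × 1.15) = 5.07 m/s
Converting: 5.07 m/s × 3.6 = 18.2 km/h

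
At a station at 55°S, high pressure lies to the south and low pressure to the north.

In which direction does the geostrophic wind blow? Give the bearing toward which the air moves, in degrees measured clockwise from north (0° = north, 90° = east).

270°

The pressure-gradient force points toward the north (bearing 000°).
Geostrophic balance: in the Southern Hemisphere the Coriolis force deflects motion to the left, so the geostrophic wind blows 90° to the left of the pressure-gradient force (low pressure on the right).
Rotating 000° by 90° counterclockwise gives 270° — the wind blows toward the west.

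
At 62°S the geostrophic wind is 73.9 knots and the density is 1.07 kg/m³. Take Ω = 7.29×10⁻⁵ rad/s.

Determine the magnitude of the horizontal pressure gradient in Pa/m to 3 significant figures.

Coriolis parameter at 62°S:
f = 2Ω sin φ = 2 × 7.29×10⁻⁵ × sin 62° = 1.29×10⁻⁴ s⁻¹
Wind speed in SI: 73.9 knots = 38.0 m/s
Geostrophic balance rearranged: |∂P/∂n| = f ρ V_g
|∂P/∂n| = 1.29×10⁻⁴ × 1.07 × 38.0 = 5.24×10⁻³ Pa/m

5.24×10⁻³ Pa/m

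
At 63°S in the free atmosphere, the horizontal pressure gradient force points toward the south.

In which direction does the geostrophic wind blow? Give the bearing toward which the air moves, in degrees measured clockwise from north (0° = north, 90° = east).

The pressure-gradient force points toward the south (bearing 180°).
Geostrophic balance: in the Southern Hemisphere the Coriolis force deflects motion to the left, so the geostrophic wind blows 90° to the left of the pressure-gradient force (low pressure on the right).
Rotating 180° by 90° counterclockwise gives 090° — the wind blows toward the east.

090°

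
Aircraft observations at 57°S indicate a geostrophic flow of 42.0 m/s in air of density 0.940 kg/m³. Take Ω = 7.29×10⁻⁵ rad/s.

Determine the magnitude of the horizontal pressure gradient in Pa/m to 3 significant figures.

4.83×10⁻³ Pa/m

Coriolis parameter at 57°S:
f = 2Ω sin φ = 2 × 7.29×10⁻⁵ × sin 57° = 1.22×10⁻⁴ s⁻¹
Geostrophic balance rearranged: |∂P/∂n| = f ρ V_g
|∂P/∂n| = 1.22×10⁻⁴ × 0.940 × 42.0 = 4.83×10⁻³ Pa/m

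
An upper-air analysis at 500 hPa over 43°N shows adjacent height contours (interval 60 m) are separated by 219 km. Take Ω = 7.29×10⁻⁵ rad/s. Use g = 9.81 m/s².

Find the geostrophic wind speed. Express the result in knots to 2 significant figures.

Coriolis parameter at 43°N:
f = 2Ω sin φ = 2 × 7.29×10⁻⁵ × sin 43° = 9.94×10⁻⁵ s⁻¹
Height gradient: |∂Z/∂n| = 60 m / 219000 m = 2.74×10⁻⁴
On a pressure surface, geostrophic balance gives V_g = (g/f)|∂Z/∂n|:
V_g = 9.81 × 2.74×10⁻⁴ / 9.94×10⁻⁵ = 27.0 m/s
Converting: 27.0 m/s × 1.944 = 53 knots

53 knots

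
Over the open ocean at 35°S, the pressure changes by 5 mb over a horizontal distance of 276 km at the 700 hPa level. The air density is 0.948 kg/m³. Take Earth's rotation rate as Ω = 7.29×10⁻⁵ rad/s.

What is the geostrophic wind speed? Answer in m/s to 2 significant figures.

23 m/s

Coriolis parameter at 35°S:
f = 2Ω sin φ = 2 × 7.29×10⁻⁵ × sin 35° = 8.36×10⁻⁵ s⁻¹
Pressure gradient: |∂P/∂n| = 500 Pa / 276000 m = 1.81×10⁻³ Pa/m
Geostrophic balance (pressure-gradient force = Coriolis force):
V_g = (1/(fρ)) |∂P/∂n| = 1.81×10⁻³ / (8.36×10⁻⁵ × 0.948) = 22.9 m/s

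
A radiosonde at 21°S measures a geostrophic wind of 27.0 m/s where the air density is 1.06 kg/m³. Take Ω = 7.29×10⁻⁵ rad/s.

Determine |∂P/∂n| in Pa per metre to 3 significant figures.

Coriolis parameter at 21°S:
f = 2Ω sin φ = 2 × 7.29×10⁻⁵ × sin 21° = 5.23×10⁻⁵ s⁻¹
Geostrophic balance rearranged: |∂P/∂n| = f ρ V_g
|∂P/∂n| = 5.23×10⁻⁵ × 1.06 × 27.0 = 1.50×10⁻³ Pa/m

1.50×10⁻³ Pa/m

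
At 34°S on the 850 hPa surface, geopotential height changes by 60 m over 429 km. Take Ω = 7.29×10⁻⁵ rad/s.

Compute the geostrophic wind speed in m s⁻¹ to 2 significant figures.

17 m s⁻¹

Coriolis parameter at 34°S:
f = 2Ω sin φ = 2 × 7.29×10⁻⁵ × sin 34° = 8.15×10⁻⁵ s⁻¹
Height gradient: |∂Z/∂n| = 60 m / 429000 m = 1.40×10⁻⁴
On a pressure surface, geostrophic balance gives V_g = (g/f)|∂Z/∂n|:
V_g = 9.81 × 1.40×10⁻⁴ / 8.15×10⁻⁵ = 16.8 m/s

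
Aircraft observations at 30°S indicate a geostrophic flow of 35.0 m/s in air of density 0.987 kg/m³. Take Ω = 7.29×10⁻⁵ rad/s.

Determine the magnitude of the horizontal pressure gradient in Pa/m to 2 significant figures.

Coriolis parameter at 30°S:
f = 2Ω sin φ = 2 × 7.29×10⁻⁵ × sin 30° = 7.29×10⁻⁵ s⁻¹
Geostrophic balance rearranged: |∂P/∂n| = f ρ V_g
|∂P/∂n| = 7.29×10⁻⁵ × 0.987 × 35.0 = 2.52×10⁻³ Pa/m

2.5×10⁻³ Pa/m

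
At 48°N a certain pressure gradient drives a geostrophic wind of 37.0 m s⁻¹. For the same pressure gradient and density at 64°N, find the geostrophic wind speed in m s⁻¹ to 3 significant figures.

With the same pressure gradient and density, V_g ∝ 1/f ∝ 1/sin φ.
V₂ = V₁ · sin φ₁ / sin φ₂ = 37.0 × sin 48° / sin 64°
V₂ = 37.0 × 0.7431/0.8988 = 30.6 m s⁻¹

30.6 m s⁻¹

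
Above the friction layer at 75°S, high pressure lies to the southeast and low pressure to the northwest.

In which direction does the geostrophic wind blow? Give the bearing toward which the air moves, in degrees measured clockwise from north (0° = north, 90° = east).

The pressure-gradient force points toward the northwest (bearing 315°).
Geostrophic balance: in the Southern Hemisphere the Coriolis force deflects motion to the left, so the geostrophic wind blows 90° to the left of the pressure-gradient force (low pressure on the right).
Rotating 315° by 90° counterclockwise gives 225° — the wind blows toward the southwest.

225°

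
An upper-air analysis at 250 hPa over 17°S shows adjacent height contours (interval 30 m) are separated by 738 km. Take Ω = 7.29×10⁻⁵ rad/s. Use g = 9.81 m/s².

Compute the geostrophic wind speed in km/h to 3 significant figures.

Coriolis parameter at 17°S:
f = 2Ω sin φ = 2 × 7.29×10⁻⁵ × sin 17° = 4.26×10⁻⁵ s⁻¹
Height gradient: |∂Z/∂n| = 30 m / 738000 m = 4.07×10⁻⁵
On a pressure surface, geostrophic balance gives V_g = (g/f)|∂Z/∂n|:
V_g = 9.81 × 4.07×10⁻⁵ / 4.26×10⁻⁵ = 9.35 m/s
Converting: 9.35 m/s × 3.6 = 33.7 km/h

33.7 km/h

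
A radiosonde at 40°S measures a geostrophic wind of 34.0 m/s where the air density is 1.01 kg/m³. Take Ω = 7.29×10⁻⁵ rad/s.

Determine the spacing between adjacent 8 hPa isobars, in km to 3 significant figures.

249 km

Coriolis parameter at 40°S:
f = 2Ω sin φ = 2 × 7.29×10⁻⁵ × sin 40° = 9.37×10⁻⁵ s⁻¹
Geostrophic balance rearranged: |∂P/∂n| = f ρ V_g
|∂P/∂n| = 9.37×10⁻⁵ × 1.01 × 34.0 = 3.22×10⁻³ Pa/m
Isobar spacing: Δn = ΔP/|∂P/∂n| = 800 Pa / 3.22×10⁻³ Pa/m = 248579 m ≈ 249 km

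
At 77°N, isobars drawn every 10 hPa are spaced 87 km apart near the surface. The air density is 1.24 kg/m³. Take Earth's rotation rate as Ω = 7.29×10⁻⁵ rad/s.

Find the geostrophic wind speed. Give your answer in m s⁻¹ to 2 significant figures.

Coriolis parameter at 77°N:
f = 2Ω sin φ = 2 × 7.29×10⁻⁵ × sin 77° = 1.42×10⁻⁴ s⁻¹
Pressure gradient: |∂P/∂n| = 1000 Pa / 87000 m = 1.15×10⁻² Pa/m
Geostrophic balance (pressure-gradient force = Coriolis force):
V_g = (1/(fρ)) |∂P/∂n| = 1.15×10⁻² / (1.42×10⁻⁴ × 1.24) = 65.2 m/s

65 m s⁻¹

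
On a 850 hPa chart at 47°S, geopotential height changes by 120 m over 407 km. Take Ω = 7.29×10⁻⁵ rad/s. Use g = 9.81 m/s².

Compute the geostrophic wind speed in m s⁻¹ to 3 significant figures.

Coriolis parameter at 47°S:
f = 2Ω sin φ = 2 × 7.29×10⁻⁵ × sin 47° = 1.07×10⁻⁴ s⁻¹
Height gradient: |∂Z/∂n| = 120 m / 407000 m = 2.95×10⁻⁴
On a pressure surface, geostrophic balance gives V_g = (g/f)|∂Z/∂n|:
V_g = 9.81 × 2.95×10⁻⁴ / 1.07×10⁻⁴ = 27.1 m/s

27.1 m s⁻¹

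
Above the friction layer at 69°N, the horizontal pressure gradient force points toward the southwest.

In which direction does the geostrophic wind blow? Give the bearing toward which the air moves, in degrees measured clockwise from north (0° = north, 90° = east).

315°

The pressure-gradient force points toward the southwest (bearing 225°).
Geostrophic balance: in the Northern Hemisphere the Coriolis force deflects motion to the right, so the geostrophic wind blows 90° to the right of the pressure-gradient force (low pressure on the left).
Rotating 225° by 90° clockwise gives 315° — the wind blows toward the northwest.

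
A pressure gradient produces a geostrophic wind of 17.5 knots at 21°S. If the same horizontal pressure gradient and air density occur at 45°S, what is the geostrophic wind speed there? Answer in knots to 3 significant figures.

8.87 knots

With the same pressure gradient and density, V_g ∝ 1/f ∝ 1/sin φ.
V₂ = V₁ · sin φ₁ / sin φ₂ = 17.5 × sin 21° / sin 45°
V₂ = 17.5 × 0.3584/0.7071 = 8.87 knots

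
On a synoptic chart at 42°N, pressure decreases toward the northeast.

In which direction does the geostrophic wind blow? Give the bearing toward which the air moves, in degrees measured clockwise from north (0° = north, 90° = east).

135°

The pressure-gradient force points toward the northeast (bearing 045°).
Geostrophic balance: in the Northern Hemisphere the Coriolis force deflects motion to the right, so the geostrophic wind blows 90° to the right of the pressure-gradient force (low pressure on the left).
Rotating 045° by 90° clockwise gives 135° — the wind blows toward the southeast.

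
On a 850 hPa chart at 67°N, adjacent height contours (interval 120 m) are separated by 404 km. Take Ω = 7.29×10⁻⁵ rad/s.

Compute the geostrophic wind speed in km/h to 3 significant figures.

78.2 km/h

Coriolis parameter at 67°N:
f = 2Ω sin φ = 2 × 7.29×10⁻⁵ × sin 67° = 1.34×10⁻⁴ s⁻¹
Height gradient: |∂Z/∂n| = 120 m / 404000 m = 2.97×10⁻⁴
On a pressure surface, geostrophic balance gives V_g = (g/f)|∂Z/∂n|:
V_g = 9.81 × 2.97×10⁻⁴ / 1.34×10⁻⁴ = 21.7 m/s
Converting: 21.7 m/s × 3.6 = 78.2 km/h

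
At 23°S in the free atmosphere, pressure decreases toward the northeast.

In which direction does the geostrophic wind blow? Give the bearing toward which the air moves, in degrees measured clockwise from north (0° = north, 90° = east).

315°

The pressure-gradient force points toward the northeast (bearing 045°).
Geostrophic balance: in the Southern Hemisphere the Coriolis force deflects motion to the left, so the geostrophic wind blows 90° to the left of the pressure-gradient force (low pressure on the right).
Rotating 045° by 90° counterclockwise gives 315° — the wind blows toward the northwest.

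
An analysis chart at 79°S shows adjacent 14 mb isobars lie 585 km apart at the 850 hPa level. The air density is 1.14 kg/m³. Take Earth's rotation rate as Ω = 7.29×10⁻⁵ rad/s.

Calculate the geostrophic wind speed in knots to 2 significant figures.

29 knots

Coriolis parameter at 79°S:
f = 2Ω sin φ = 2 × 7.29×10⁻⁵ × sin 79° = 1.43×10⁻⁴ s⁻¹
Pressure gradient: |∂P/∂n| = 1400 Pa / 585000 m = 2.39×10⁻³ Pa/m
Geostrophic balance (pressure-gradient force = Coriolis force):
V_g = (1/(fρ)) |∂P/∂n| = 2.39×10⁻³ / (1.43×10⁻⁴ × 1.14) = 14.7 m/s
Converting: 14.7 m/s × 1.944 = 29 knots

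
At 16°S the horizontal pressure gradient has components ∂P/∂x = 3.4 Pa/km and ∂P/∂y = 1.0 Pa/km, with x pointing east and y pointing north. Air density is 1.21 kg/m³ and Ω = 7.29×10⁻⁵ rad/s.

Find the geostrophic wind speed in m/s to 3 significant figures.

Coriolis parameter at 16°S:
f = 2Ω sin φ = 2 × 7.29×10⁻⁵ × sin 16° = 4.02×10⁻⁵ s⁻¹
In the Southern Hemisphere f is negative: f = −4.02×10⁻⁵ s⁻¹.
Component geostrophic relations (x east, y north):
u_g = −(1/(fρ)) ∂P/∂y,  v_g = (1/(fρ)) ∂P/∂x
u_g = −(1.0×10⁻³)/(−4.02×10⁻⁵ × 1.21) = 20.6 m/s;  v_g = (3.4×10⁻³)/(−4.02×10⁻⁵ × 1.21) = −69.9 m/s
|V_g| = √(u_g² + v_g²) = 72.9 m/s

72.9 m/s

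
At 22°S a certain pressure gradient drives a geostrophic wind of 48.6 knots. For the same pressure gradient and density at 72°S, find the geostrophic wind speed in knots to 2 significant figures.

19 knots

With the same pressure gradient and density, V_g ∝ 1/f ∝ 1/sin φ.
V₂ = V₁ · sin φ₁ / sin φ₂ = 48.6 × sin 22° / sin 72°
V₂ = 48.6 × 0.3746/0.9511 = 19 knots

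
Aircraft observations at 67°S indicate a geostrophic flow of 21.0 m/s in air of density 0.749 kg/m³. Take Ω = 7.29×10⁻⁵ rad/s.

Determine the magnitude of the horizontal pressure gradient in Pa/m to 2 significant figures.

2.1×10⁻³ Pa/m

Coriolis parameter at 67°S:
f = 2Ω sin φ = 2 × 7.29×10⁻⁵ × sin 67° = 1.34×10⁻⁴ s⁻¹
Geostrophic balance rearranged: |∂P/∂n| = f ρ V_g
|∂P/∂n| = 1.34×10⁻⁴ × 0.749 × 21.0 = 2.11×10⁻³ Pa/m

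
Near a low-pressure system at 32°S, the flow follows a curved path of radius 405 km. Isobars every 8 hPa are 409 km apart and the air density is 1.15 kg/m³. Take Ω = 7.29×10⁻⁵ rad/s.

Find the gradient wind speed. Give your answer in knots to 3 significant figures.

Coriolis parameter at 32°S:
f = 2Ω sin φ = 2 × 7.29×10⁻⁵ × sin 32° = 7.73×10⁻⁵ s⁻¹
Pressure gradient: |∂P/∂n| = 800 Pa / 409000 m = 1.96×10⁻³ Pa/m
Geostrophic speed: V_g = |∂P/∂n|/(fρ) = 1.96×10⁻³/(7.73×10⁻⁵ × 1.15) = 22.0 m/s
Around a low, centrifugal force acts outward with Coriolis, so pressure-gradient force balances both:
(1/ρ)|∂P/∂n| = fV + V²/R  →  V² + fR·V − fR·V_g = 0
With fR = 7.73×10⁻⁵ × 405×10³ m = 31.3 m/s:
V = [−fR + √((fR)² + 4 fR V_g)]/2 = [−31.3 + √(31.3² + 4×31.3×22)]/2 = 14.9 m/s
Subgeostrophic (V < V_g = 22 m/s), as expected around a low.
Converting: 14.9 m/s × 1.944 = 29.0 knots

29.0 knots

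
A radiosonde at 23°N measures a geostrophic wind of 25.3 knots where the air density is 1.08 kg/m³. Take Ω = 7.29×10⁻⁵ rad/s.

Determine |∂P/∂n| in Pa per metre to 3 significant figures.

Coriolis parameter at 23°N:
f = 2Ω sin φ = 2 × 7.29×10⁻⁵ × sin 23° = 5.70×10⁻⁵ s⁻¹
Wind speed in SI: 25.3 knots = 13.0 m/s
Geostrophic balance rearranged: |∂P/∂n| = f ρ V_g
|∂P/∂n| = 5.70×10⁻⁵ × 1.08 × 13.0 = 8.01×10⁻⁴ Pa/m

8.01×10⁻⁴ Pa/m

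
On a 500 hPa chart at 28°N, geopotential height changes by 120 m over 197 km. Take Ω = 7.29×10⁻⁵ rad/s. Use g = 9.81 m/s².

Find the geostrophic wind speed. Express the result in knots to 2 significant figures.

170 knots

Coriolis parameter at 28°N:
f = 2Ω sin φ = 2 × 7.29×10⁻⁵ × sin 28° = 6.84×10⁻⁵ s⁻¹
Height gradient: |∂Z/∂n| = 120 m / 197000 m = 6.09×10⁻⁴
On a pressure surface, geostrophic balance gives V_g = (g/f)|∂Z/∂n|:
V_g = 9.81 × 6.09×10⁻⁴ / 6.84×10⁻⁵ = 87.3 m/s
Converting: 87.3 m/s × 1.944 = 170 knots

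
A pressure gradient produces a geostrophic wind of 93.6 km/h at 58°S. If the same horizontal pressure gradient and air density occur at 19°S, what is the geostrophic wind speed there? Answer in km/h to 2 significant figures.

240 km/h

With the same pressure gradient and density, V_g ∝ 1/f ∝ 1/sin φ.
V₂ = V₁ · sin φ₁ / sin φ₂ = 93.6 × sin 58° / sin 19°
V₂ = 93.6 × 0.8480/0.3256 = 240 km/h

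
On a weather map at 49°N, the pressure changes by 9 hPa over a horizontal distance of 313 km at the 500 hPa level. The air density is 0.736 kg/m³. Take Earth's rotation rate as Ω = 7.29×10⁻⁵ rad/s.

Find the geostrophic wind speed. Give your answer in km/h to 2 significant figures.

Coriolis parameter at 49°N:
f = 2Ω sin φ = 2 × 7.29×10⁻⁵ × sin 49° = 1.10×10⁻⁴ s⁻¹
Pressure gradient: |∂P/∂n| = 900 Pa / 313000 m = 2.88×10⁻³ Pa/m
Geostrophic balance (pressure-gradient force = Coriolis force):
V_g = (1/(fρ)) |∂P/∂n| = 2.88×10⁻³ / (1.10×10⁻⁴ × 0.736) = 35.5 m/s
Converting: 35.5 m/s × 3.6 = 130 km/h

130 km/h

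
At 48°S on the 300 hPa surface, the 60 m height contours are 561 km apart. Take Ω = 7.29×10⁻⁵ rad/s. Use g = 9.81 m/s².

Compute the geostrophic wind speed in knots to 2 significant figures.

Coriolis parameter at 48°S:
f = 2Ω sin φ = 2 × 7.29×10⁻⁵ × sin 48° = 1.08×10⁻⁴ s⁻¹
Height gradient: |∂Z/∂n| = 60 m / 561000 m = 1.07×10⁻⁴
On a pressure surface, geostrophic balance gives V_g = (g/f)|∂Z/∂n|:
V_g = 9.81 × 1.07×10⁻⁴ / 1.08×10⁻⁴ = 9.68 m/s
Converting: 9.68 m/s × 1.944 = 19 knots

19 knots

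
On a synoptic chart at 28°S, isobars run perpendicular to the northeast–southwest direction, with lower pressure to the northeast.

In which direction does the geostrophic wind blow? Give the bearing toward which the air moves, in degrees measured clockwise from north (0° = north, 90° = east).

The pressure-gradient force points toward the northeast (bearing 045°).
Geostrophic balance: in the Southern Hemisphere the Coriolis force deflects motion to the left, so the geostrophic wind blows 90° to the left of the pressure-gradient force (low pressure on the right).
Rotating 045° by 90° counterclockwise gives 315° — the wind blows toward the northwest.

315°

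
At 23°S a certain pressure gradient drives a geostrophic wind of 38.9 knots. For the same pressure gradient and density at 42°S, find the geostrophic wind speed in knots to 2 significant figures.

With the same pressure gradient and density, V_g ∝ 1/f ∝ 1/sin φ.
V₂ = V₁ · sin φ₁ / sin φ₂ = 38.9 × sin 23° / sin 42°
V₂ = 38.9 × 0.3907/0.6691 = 23 knots

23 knots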